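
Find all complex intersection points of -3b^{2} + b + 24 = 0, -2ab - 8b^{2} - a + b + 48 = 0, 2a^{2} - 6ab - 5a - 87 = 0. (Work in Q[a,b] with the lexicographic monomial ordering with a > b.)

{(-3, 3)}

Compute a lex Gröbner basis by Buchberger's algorithm.
f_1 = -3b^{2} + b + 24, LT = b^{2}.
f_2 = -2ab - a - 8b^{2} + b + 48, LT = ab.
f_3 = 2a^{2} - 6ab - 5a - 87, LT = a^{2}.

S(f_1,f_2): lcm = ab^{2}. S = -\tfrac{5}{6}ab - 8a - 4b^{3} + \tfrac{1}{2}b^{2} + 24b.
  leading term ab: subtract (\tfrac{5}{12})·f_2 from -\tfrac{5}{6}ab - 8a - 4b^{3} + \tfrac{1}{2}b^{2} + 24b → -\tfrac{91}{12}a - 4b^{3} + \tfrac{23}{6}b^{2} + \tfrac{283}{12}b - 20
  leading term a: no divisor's leading term divides it; move -\tfrac{91}{12}a to the remainder.
  leading term b^{3}: subtract (\tfrac{4}{3}b)·f_1 from -4b^{3} + \tfrac{23}{6}b^{2} + \tfrac{283}{12}b - 20 → \tfrac{5}{2}b^{2} - \tfrac{101}{12}b - 20
  leading term b^{2}: subtract (-\tfrac{5}{6})·f_1 from \tfrac{5}{2}b^{2} - \tfrac{101}{12}b - 20 → -\tfrac{91}{12}b
  leading term b: no divisor's leading term divides it; move -\tfrac{91}{12}b to the remainder.
  remainder -\tfrac{91}{12}a - \tfrac{91}{12}b ≠ 0; add h_4 = -\tfrac{91}{12}a - \tfrac{91}{12}b to the basis.

S(f_1,f_3): leading monomials are coprime, so the S-polynomial reduces to 0 (Buchberger's first criterion).
S(f_2,f_3): lcm = a^{2}b. S = \tfrac{1}{2}a^{2} + 7ab^{2} + 2ab - 24a + \tfrac{87}{2}b.
  leading term a^{2}: subtract (\tfrac{1}{4})·f_3 from \tfrac{1}{2}a^{2} + 7ab^{2} + 2ab - 24a + \tfrac{87}{2}b → 7ab^{2} + \tfrac{7}{2}ab - \tfrac{91}{4}a + \tfrac{87}{2}b + \tfrac{87}{4}
  leading term ab^{2}: subtract (-\tfrac{7}{3}a)·f_1 from 7ab^{2} + \tfrac{7}{2}ab - \tfrac{91}{4}a + \tfrac{87}{2}b + \tfrac{87}{4} → \tfrac{35}{6}ab + \tfrac{133}{4}a + \tfrac{87}{2}b + \tfrac{87}{4}
  leading term ab: subtract (-\tfrac{35}{12})·f_2 from \tfrac{35}{6}ab + \tfrac{133}{4}a + \tfrac{87}{2}b + \tfrac{87}{4} → \tfrac{91}{3}a - \tfrac{70}{3}b^{2} + \tfrac{557}{12}b + \tfrac{647}{4}
  leading term a: subtract (-4)·h_4 from \tfrac{91}{3}a - \tfrac{70}{3}b^{2} + \tfrac{557}{12}b + \tfrac{647}{4} → -\tfrac{70}{3}b^{2} + \tfrac{193}{12}b + \tfrac{647}{4}
  leading term b^{2}: subtract (\tfrac{70}{9})·f_1 from -\tfrac{70}{3}b^{2} + \tfrac{193}{12}b + \tfrac{647}{4} → \tfrac{299}{36}b - \tfrac{299}{12}
  leading term b: no divisor's leading term divides it; move \tfrac{299}{36}b to the remainder.
  leading term 1: no divisor's leading term divides it; move -\tfrac{299}{12} to the remainder.
  remainder \tfrac{299}{36}b - \tfrac{299}{12} ≠ 0; add h_5 = \tfrac{299}{36}b - \tfrac{299}{12} to the basis.

S(f_1,h_4): leading monomials are coprime, so the S-polynomial reduces to 0 (Buchberger's first criterion).
S(f_2,h_4): lcm = ab. S = \tfrac{1}{2}a + 3b^{2} - \tfrac{1}{2}b - 24.
  leading term a: subtract (-\tfrac{6}{91})·h_4 from \tfrac{1}{2}a + 3b^{2} - \tfrac{1}{2}b - 24 → 3b^{2} - b - 24
  leading term b^{2}: subtract (-1)·f_1 from 3b^{2} - b - 24 → 0
  remainder 0.

S(f_3,h_4): lcm = a^{2}. S = -4ab - \tfrac{5}{2}a - \tfrac{87}{2}.
  leading term ab: subtract (2)·f_2 from -4ab - \tfrac{5}{2}a - \tfrac{87}{2} → -\tfrac{1}{2}a + 16b^{2} - 2b - \tfrac{279}{2}
  leading term a: subtract (\tfrac{6}{91})·h_4 from -\tfrac{1}{2}a + 16b^{2} - 2b - \tfrac{279}{2} → 16b^{2} - \tfrac{3}{2}b - \tfrac{279}{2}
  leading term b^{2}: subtract (-\tfrac{16}{3})·f_1 from 16b^{2} - \tfrac{3}{2}b - \tfrac{279}{2} → \tfrac{23}{6}b - \tfrac{23}{2}
  leading term b: subtract (\tfrac{6}{13})·h_5 from \tfrac{23}{6}b - \tfrac{23}{2} → 0
  remainder 0.

S(f_1,h_5): lcm = b^{2}. S = \tfrac{8}{3}b - 8.
  leading term b: subtract (\tfrac{96}{299})·h_5 from \tfrac{8}{3}b - 8 → 0
  remainder 0.

S(f_2,h_5): lcm = ab. S = \tfrac{7}{2}a + 4b^{2} - \tfrac{1}{2}b - 24.
  leading term a: subtract (-\tfrac{6}{13})·h_4 from \tfrac{7}{2}a + 4b^{2} - \tfrac{1}{2}b - 24 → 4b^{2} - 4b - 24
  leading term b^{2}: subtract (-\tfrac{4}{3})·f_1 from 4b^{2} - 4b - 24 → -\tfrac{8}{3}b + 8
  leading term b: subtract (-\tfrac{96}{299})·h_5 from -\tfrac{8}{3}b + 8 → 0
  remainder 0.

S(f_3,h_5): leading monomials are coprime, so the S-polynomial reduces to 0 (Buchberger's first criterion).
S(h_4,h_5): leading monomials are coprime, so the S-polynomial reduces to 0 (Buchberger's first criterion).
Every S-polynomial of the final basis reduces to 0, so we have a Gröbner basis.
Inter-reduce: drop elements whose leading term is divisible by another's, tail-reduce, and make monic.
Reduced Gröbner basis: {a + 3, b - 3}.

From the last basis element, b - 3 = 0, so b takes values in {3}. Each choice, substituted upward through the basis, yields the corresponding point(s) of the solution set.
  b = 3: the earlier basis element becomes a + 3 = 0, giving a = -3 — point (-3, 3).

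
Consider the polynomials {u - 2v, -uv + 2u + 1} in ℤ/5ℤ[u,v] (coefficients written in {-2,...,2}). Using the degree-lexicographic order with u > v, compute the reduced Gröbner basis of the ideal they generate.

f_1 = u - 2v, LT = u.
f_2 = -uv + 2u + 1, LT = uv.

S(f_1,f_2): lcm = uv. S = -2v² + 2u + 1.
  leading term v²: no divisor's leading term divides it; move -2v² to the remainder.
  leading term u: subtract (2)·f_1 from 2u + 1 → -v + 1
  leading term v: no divisor's leading term divides it; move -v to the remainder.
  leading term 1: no divisor's leading term divides it; move 1 to the remainder.
  remainder -2v² - v + 1 ≠ 0; add g_3 = -2v² - v + 1 to the basis.

S(f_1,g_3): leading monomials are coprime, so the S-polynomial reduces to 0 (Buchberger's first criterion).
S(f_2,g_3): lcm = uv². S = -2u - v.
  leading term u: subtract (-2)·f_1 from -2u - v → 0
  remainder 0.

Every S-polynomial of the final basis reduces to 0, so we have a Gröbner basis.
Inter-reduce: drop elements whose leading term is divisible by another's, tail-reduce, and make monic.

G = {v² - 2v + 2, u - 2v}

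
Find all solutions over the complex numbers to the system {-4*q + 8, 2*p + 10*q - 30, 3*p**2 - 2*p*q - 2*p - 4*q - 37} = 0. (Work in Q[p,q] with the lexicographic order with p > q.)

{(5, 2)}

Compute a lex Gröbner basis by Buchberger's algorithm.
f_1 = -4*q + 8, LT = q.
f_2 = 2*p + 10*q - 30, LT = p.
f_3 = 3*p**2 - 2*p*q - 2*p - 4*q - 37, LT = p**2.

The S-polynomials (S(f_1,f_2), S(f_1,f_3), S(f_2,f_3)) all reduce to 0 modulo the current basis, so we have a Gröbner basis.
Inter-reduce: drop elements whose leading term is divisible by another's, tail-reduce, and make monic.
Reduced Gröbner basis: {p - 5, q - 2}.

The lex basis is triangular: the last element involves only q. Solving q - 2 = 0 gives q ∈ {2}; substituting each value into the earlier elements determines the remaining variables.
  q = 2: the earlier basis element becomes p - 5 = 0, giving p = 5 — point (5, 2).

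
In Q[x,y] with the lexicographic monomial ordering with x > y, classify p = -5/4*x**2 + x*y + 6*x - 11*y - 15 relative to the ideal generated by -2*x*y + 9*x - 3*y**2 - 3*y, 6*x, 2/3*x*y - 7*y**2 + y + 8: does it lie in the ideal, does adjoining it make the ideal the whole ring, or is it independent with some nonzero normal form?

First compute the reduced Gröbner basis of I by Buchberger's algorithm.
f_1 = -2*x*y + 9*x - 3*y**2 - 3*y, LT = x*y.
f_2 = 6*x, LT = x.
f_3 = 2/3*x*y - 7*y**2 + y + 8, LT = x*y.

S(f_1,f_2): lcm = x*y. S = -9/2*x + 3/2*y**2 + 3/2*y.
  leading term x: subtract (-3/4)·f_2 from -9/2*x + 3/2*y**2 + 3/2*y → 3/2*y**2 + 3/2*y
  leading term y**2: no divisor's leading term divides it; move 3/2*y**2 to the remainder.
  leading term y: no divisor's leading term divides it; move 3/2*y to the remainder.
  remainder 3/2*y**2 + 3/2*y ≠ 0; add h_4 = 3/2*y**2 + 3/2*y to the basis.

S(f_1,f_3): lcm = x*y. S = -9/2*x + 12*y**2 - 12.
  leading term x: subtract (-3/4)·f_2 from -9/2*x + 12*y**2 - 12 → 12*y**2 - 12
  leading term y**2: subtract (8)·h_4 from 12*y**2 - 12 → -12*y - 12
  leading term y: no divisor's leading term divides it; move -12*y to the remainder.
  leading term 1: no divisor's leading term divides it; move -12 to the remainder.
  remainder -12*y - 12 ≠ 0; add h_5 = -12*y - 12 to the basis.

The other S-polynomials (S(f_2,f_3), S(f_1,h_4), S(f_2,h_4), S(f_3,h_4), S(f_1,h_5), S(f_2,h_5), S(f_3,h_5), S(h_4,h_5)) all reduce to 0 modulo the current basis, so we have a Gröbner basis.
Inter-reduce: drop elements whose leading term is divisible by another's, tail-reduce, and make monic.
Reduced Gröbner basis: {x, y + 1}.
Label its elements g_1 = x, g_2 = y + 1.

Reduce p = -5/4*x**2 + x*y + 6*x - 11*y - 15 modulo G:
  leading term x**2: subtract (-5/4*x)·g_1 from -5/4*x**2 + x*y + 6*x - 11*y - 15 → x*y + 6*x - 11*y - 15
  leading term x*y: subtract (y)·g_1 from x*y + 6*x - 11*y - 15 → 6*x - 11*y - 15
  leading term x: subtract (6)·g_1 from 6*x - 11*y - 15 → -11*y - 15
  leading term y: subtract (-11)·g_2 from -11*y - 15 → -4
  leading term 1: no divisor's leading term divides it; move -4 to the remainder.
  normal form = -4.
The normal form is nonzero, so p ∉ I. Since p minus its normal form lies in I, I + (p) = I + (r) where r = -4; decide whether this ideal is the whole ring.
Here r = -4 is a nonzero constant, hence a unit: 1 ∈ I + (p), the Gröbner basis of I + (p) is {1}, and the enlarged system has no common solution — adjoining p is inconsistent.

Adjoining -5/4*x**2 + x*y + 6*x - 11*y - 15 makes the ideal the whole ring: the system is inconsistent.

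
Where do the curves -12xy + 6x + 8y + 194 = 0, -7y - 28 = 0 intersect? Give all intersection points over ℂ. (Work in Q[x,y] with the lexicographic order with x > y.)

Compute a lex Gröbner basis by Buchberger's algorithm.
f_1 = -12xy + 6x + 8y + 194, LT = xy.
f_2 = -7y - 28, LT = y.

S(f_1,f_2): lcm = xy. S = -9/2x - 2/3y - 97/6.
  leading term x: no divisor's leading term divides it; move -9/2x to the remainder.
  leading term y: subtract (2/21)·f_2 from -2/3y - 97/6 → -27/2
  leading term 1: no divisor's leading term divides it; move -27/2 to the remainder.
  remainder -9/2x - 27/2 ≠ 0; add h_3 = -9/2x - 27/2 to the basis.

The other S-polynomials (S(f_1,h_3), S(f_2,h_3)) all reduce to 0 modulo the current basis, so we have a Gröbner basis.
Inter-reduce: drop elements whose leading term is divisible by another's, tail-reduce, and make monic.
Reduced Gröbner basis: {x + 3, y + 4}.

A lex Gröbner basis eliminates variables successively. Here y + 4 depends only on y, with roots {-4}; lifting each root through the earlier basis elements recovers the full solutions.
  y = -4: the earlier basis element becomes x + 3 = 0, giving x = -3 — point (-3, -4).

{(-3, -4)}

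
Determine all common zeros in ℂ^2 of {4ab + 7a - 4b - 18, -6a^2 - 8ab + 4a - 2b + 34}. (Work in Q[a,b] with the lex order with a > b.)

{(2, 1), (1 - sqrt(165)/6, -7/4 - sqrt(165)/10), (1 + sqrt(165)/6, -7/4 + sqrt(165)/10)}

Compute a lex Gröbner basis by Buchberger's algorithm.
f_1 = 4ab + 7a - 4b - 18, LT = ab.
f_2 = -6a^2 - 8ab + 4a - 2b + 34, LT = a^2.

S(f_1,f_2): lcm = a^2b. S = 7/4a^2 - 4/3ab^2 - 1/3ab - 9/2a - 1/3b^2 + 17/3b.
  leading term a^2: subtract (-7/24)·f_2 from 7/4a^2 - 4/3ab^2 - 1/3ab - 9/2a - 1/3b^2 + 17/3b → -4/3ab^2 - 8/3ab - 10/3a - 1/3b^2 + 61/12b + 119/12
  leading term ab^2: subtract (-1/3b)·f_1 from -4/3ab^2 - 8/3ab - 10/3a - 1/3b^2 + 61/12b + 119/12 → -1/3ab - 10/3a - 5/3b^2 - 11/12b + 119/12
  leading term ab: subtract (-1/12)·f_1 from -1/3ab - 10/3a - 5/3b^2 - 11/12b + 119/12 → -11/4a - 5/3b^2 - 5/4b + 101/12
  leading term a: no divisor's leading term divides it; move -11/4a to the remainder.
  leading term b^2: no divisor's leading term divides it; move -5/3b^2 to the remainder.
  leading term b: no divisor's leading term divides it; move -5/4b to the remainder.
  leading term 1: no divisor's leading term divides it; move 101/12 to the remainder.
  remainder -11/4a - 5/3b^2 - 5/4b + 101/12 ≠ 0; add h_3 = -11/4a - 5/3b^2 - 5/4b + 101/12 to the basis.

S(f_1,h_3): lcm = ab. S = 7/4a - 20/33b^3 - 5/11b^2 + 68/33b - 9/2.
  leading term a: subtract (-7/11)·h_3 from 7/4a - 20/33b^3 - 5/11b^2 + 68/33b - 9/2 → -20/33b^3 - 50/33b^2 + 167/132b + 113/132
  leading term b^3: no divisor's leading term divides it; move -20/33b^3 to the remainder.
  leading term b^2: no divisor's leading term divides it; move -50/33b^2 to the remainder.
  leading term b: no divisor's leading term divides it; move 167/132b to the remainder.
  leading term 1: no divisor's leading term divides it; move 113/132 to the remainder.
  remainder -20/33b^3 - 50/33b^2 + 167/132b + 113/132 ≠ 0; add h_4 = -20/33b^3 - 50/33b^2 + 167/132b + 113/132 to the basis.

The other S-polynomials (S(f_2,h_3), S(f_1,h_4), S(f_2,h_4), S(h_3,h_4)) all reduce to 0 modulo the current basis, so we have a Gröbner basis.
Inter-reduce: drop elements whose leading term is divisible by another's, tail-reduce, and make monic.
Reduced Gröbner basis: {a + 20/33b^2 + 5/11b - 101/33, b^3 + 5/2b^2 - 167/80b - 113/80}.

A lex Gröbner basis eliminates variables successively. Here b^3 + 5/2b^2 - 167/80b - 113/80 depends only on b, with roots {1, -7/4 - sqrt(165)/10, -7/4 + sqrt(165)/10}; lifting each root through the earlier basis elements recovers the full solutions.
  b = 1: the earlier basis element becomes a - 2 = 0, giving a = 2 — point (2, 1).
  b = -7/4 - sqrt(165)/10: the earlier basis element becomes a - 1 + sqrt(165)/6 = 0, giving a = 1 - sqrt(165)/6 — point (1 - sqrt(165)/6, -7/4 - sqrt(165)/10).
  b = -7/4 + sqrt(165)/10: the earlier basis element becomes a - sqrt(165)/6 - 1 = 0, giving a = 1 + sqrt(165)/6 — point (1 + sqrt(165)/6, -7/4 + sqrt(165)/10).
Substituting each solution back into the original system confirms all equations vanish.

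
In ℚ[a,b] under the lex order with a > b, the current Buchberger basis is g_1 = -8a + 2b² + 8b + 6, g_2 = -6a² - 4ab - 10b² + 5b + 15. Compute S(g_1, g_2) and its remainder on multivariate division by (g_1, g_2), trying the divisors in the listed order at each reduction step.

lcm(LM(g_1), LM(g_2)) = a².
S = (lcm/LT(g_1))·g_1 − (lcm/LT(g_2))·g_2 = -¼ab² - 5/3ab - ¾a - 5/3b² + ⅚b + 5/2.
Reduce S modulo (g_1, g_2) in that order:
  leading term ab²: subtract (1/32b²)·g_1 from -¼ab² - 5/3ab - ¾a - 5/3b² + ⅚b + 5/2 → -5/3ab - ¾a - 1/16b⁴ - ¼b³ - 89/48b² + ⅚b + 5/2
  leading term ab: subtract (5/24b)·g_1 from -5/3ab - ¾a - 1/16b⁴ - ¼b³ - 89/48b² + ⅚b + 5/2 → -¾a - 1/16b⁴ - ⅔b³ - 169/48b² - 5/12b + 5/2
  leading term a: subtract (3/32)·g_1 from -¾a - 1/16b⁴ - ⅔b³ - 169/48b² - 5/12b + 5/2 → -1/16b⁴ - ⅔b³ - 89/24b² - 7/6b + 31/16
  leading term b⁴: no divisor's leading term divides it; move -1/16b⁴ to the remainder.
  leading term b³: no divisor's leading term divides it; move -⅔b³ to the remainder.
  leading term b²: no divisor's leading term divides it; move -89/24b² to the remainder.
  leading term b: no divisor's leading term divides it; move -7/6b to the remainder.
  leading term 1: no divisor's leading term divides it; move 31/16 to the remainder.
The remainder -1/16b⁴ - ⅔b³ - 89/24b² - 7/6b + 31/16 is nonzero, so it would be added as the next basis element.

S(g_1, g_2) = -¼ab² - 5/3ab - ¾a - 5/3b² + ⅚b + 5/2; remainder on division = -1/16b⁴ - ⅔b³ - 89/24b² - 7/6b + 31/16.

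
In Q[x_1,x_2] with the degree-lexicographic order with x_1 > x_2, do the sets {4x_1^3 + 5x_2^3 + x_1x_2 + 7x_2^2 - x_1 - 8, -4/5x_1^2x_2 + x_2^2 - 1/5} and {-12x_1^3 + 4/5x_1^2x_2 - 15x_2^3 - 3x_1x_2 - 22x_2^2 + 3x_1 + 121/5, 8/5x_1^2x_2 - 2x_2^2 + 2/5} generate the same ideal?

Yes, the ideals are equal.

For a fixed monomial order, each ideal has a unique reduced Gröbner basis; comparing bases decides equality.
Buchberger on the first generating set:
f_1 = 4x_1^3 + 5x_2^3 + x_1x_2 + 7x_2^2 - x_1 - 8, LT = x_1^3.
f_2 = -4/5x_1^2x_2 + x_2^2 - 1/5, LT = x_1^2x_2.

S(f_1,f_2): lcm = x_1^3x_2. S = 5/4x_2^4 + 3/2x_1x_2^2 + 7/4x_2^3 - 1/4x_1x_2 - 1/4x_1 - 2x_2.
  reduce S modulo (f_1, f_2):
  remainder 5/4x_2^4 + 3/2x_1x_2^2 + 7/4x_2^3 - 1/4x_1x_2 - 1/4x_1 - 2x_2 ≠ 0; add g_3 = 5/4x_2^4 + 3/2x_1x_2^2 + 7/4x_2^3 - 1/4x_1x_2 - 1/4x_1 - 2x_2 to the basis.

The other S-polynomials (S(f_1,g_3), S(f_2,g_3)) all reduce to 0 modulo the current basis, so we have a Gröbner basis.
Inter-reduce: drop elements whose leading term is divisible by another's, tail-reduce, and make monic.
Reduced Gröbner basis: {x_2^4 + 6/5x_1x_2^2 + 7/5x_2^3 - 1/5x_1x_2 - 1/5x_1 - 8/5x_2, x_1^3 + 5/4x_2^3 + 1/4x_1x_2 + 7/4x_2^2 - 1/4x_1 - 2, x_1^2x_2 - 5/4x_2^2 + 1/4}.

Buchberger on the second generating set:
h_1 = -12x_1^3 + 4/5x_1^2x_2 - 15x_2^3 - 3x_1x_2 - 22x_2^2 + 3x_1 + 121/5, LT = x_1^3.
h_2 = 8/5x_1^2x_2 - 2x_2^2 + 2/5, LT = x_1^2x_2.

S(h_1,h_2): lcm = x_1^3x_2. S = -1/15x_1^2x_2^2 + 5/4x_2^4 + 3/2x_1x_2^2 + 11/6x_2^3 - 1/4x_1x_2 - 1/4x_1 - 121/60x_2.
  reduce S modulo (h_1, h_2):
  remainder 5/4x_2^4 + 3/2x_1x_2^2 + 7/4x_2^3 - 1/4x_1x_2 - 1/4x_1 - 2x_2 ≠ 0; add k_3 = 5/4x_2^4 + 3/2x_1x_2^2 + 7/4x_2^3 - 1/4x_1x_2 - 1/4x_1 - 2x_2 to the basis.

The other S-polynomials (S(h_1,k_3), S(h_2,k_3)) all reduce to 0 modulo the current basis, so we have a Gröbner basis.
Inter-reduce: drop elements whose leading term is divisible by another's, tail-reduce, and make monic.
Reduced Gröbner basis: {x_2^4 + 6/5x_1x_2^2 + 7/5x_2^3 - 1/5x_1x_2 - 1/5x_1 - 8/5x_2, x_1^3 + 5/4x_2^3 + 1/4x_1x_2 + 7/4x_2^2 - 1/4x_1 - 2, x_1^2x_2 - 5/4x_2^2 + 1/4}.

The two bases agree; hence the ideals are identical.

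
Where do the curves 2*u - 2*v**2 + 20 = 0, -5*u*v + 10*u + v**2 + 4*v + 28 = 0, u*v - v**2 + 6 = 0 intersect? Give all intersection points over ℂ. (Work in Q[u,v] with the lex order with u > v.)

Compute a lex Gröbner basis by Buchberger's algorithm.
f_1 = 2*u - 2*v**2 + 20, LT = u.
f_2 = -5*u*v + 10*u + v**2 + 4*v + 28, LT = u*v.
f_3 = u*v - v**2 + 6, LT = u*v.

S(f_1,f_2): lcm = u*v. S = 2*u - v**3 + 1/5*v**2 + 54/5*v + 28/5.
  reduce S modulo (f_1, f_2, f_3):
  remainder -v**3 + 11/5*v**2 + 54/5*v - 72/5 ≠ 0; add h_4 = -v**3 + 11/5*v**2 + 54/5*v - 72/5 to the basis.

S(f_1,f_3): lcm = u*v. S = -v**3 + v**2 + 10*v - 6.
  reduce S modulo (f_1, f_2, f_3, h_4):
  remainder -6/5*v**2 - 4/5*v + 42/5 ≠ 0; add h_5 = -6/5*v**2 - 4/5*v + 42/5 to the basis.

S(f_3,h_4): lcm = u*v**3. S = 11/5*u*v**2 + 54/5*u*v - 72/5*u - v**4 + 6*v**2.
  reduce S modulo (f_1, f_2, f_3, h_4, h_5):
  remainder 884/75*v + 884/25 ≠ 0; add h_6 = 884/75*v + 884/25 to the basis.

The other S-polynomials (S(f_2,f_3), S(f_1,h_4), S(f_2,h_4), S(f_1,h_5), S(f_2,h_5), S(f_3,h_5), S(h_4,h_5), S(f_1,h_6), S(f_2,h_6), S(f_3,h_6), S(h_4,h_6), S(h_5,h_6)) all reduce to 0 modulo the current basis, so we have a Gröbner basis.
Inter-reduce: drop elements whose leading term is divisible by another's, tail-reduce, and make monic.
Reduced Gröbner basis: {u + 1, v + 3}.

The lex basis is triangular: the last element involves only v. Solving v + 3 = 0 gives v ∈ {-3}; substituting each value into the earlier elements determines the remaining variables.
  v = -3: the earlier basis element becomes u + 1 = 0, giving u = -1 — point (-1, -3).

{(-1, -3)}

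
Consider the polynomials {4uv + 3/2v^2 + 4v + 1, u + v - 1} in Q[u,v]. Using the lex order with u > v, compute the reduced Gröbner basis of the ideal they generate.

f_1 = 4uv + 3/2v^2 + 4v + 1, LT = uv.
f_2 = u + v - 1, LT = u.

S(f_1,f_2): lcm = uv. S = -5/8v^2 + 2v + 1/4.
  leading term v^2: no divisor's leading term divides it; move -5/8v^2 to the remainder.
  leading term v: no divisor's leading term divides it; move 2v to the remainder.
  leading term 1: no divisor's leading term divides it; move 1/4 to the remainder.
  remainder -5/8v^2 + 2v + 1/4 ≠ 0; add g_3 = -5/8v^2 + 2v + 1/4 to the basis.

The other S-polynomials (S(f_1,g_3), S(f_2,g_3)) all reduce to 0 modulo the current basis, so we have a Gröbner basis.
Inter-reduce: drop elements whose leading term is divisible by another's, tail-reduce, and make monic.

G = {u + v - 1, v^2 - 16/5v - 2/5}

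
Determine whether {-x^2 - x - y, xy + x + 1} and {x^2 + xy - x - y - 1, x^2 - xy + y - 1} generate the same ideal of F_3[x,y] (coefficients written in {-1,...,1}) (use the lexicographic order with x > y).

No, the ideals differ.

Equality of ideals is decidable: compute both reduced Gröbner bases (unique for the ordering) and check whether they agree.
Buchberger on the first generating set:
f_1 = -x^2 - x - y, LT = x^2.
f_2 = xy + x + 1, LT = xy.

S(f_1,f_2): lcm = x^2y. S = -x^2 + xy - x + y^2.
  leading term x^2: subtract (1)·f_1 from -x^2 + xy - x + y^2 → xy + y^2 + y
  leading term xy: subtract (1)·f_2 from xy + y^2 + y → -x + y^2 + y - 1
  leading term x: no divisor's leading term divides it; move -x to the remainder.
  leading term y^2: no divisor's leading term divides it; move y^2 to the remainder.
  leading term y: no divisor's leading term divides it; move y to the remainder.
  leading term 1: no divisor's leading term divides it; move -1 to the remainder.
  remainder -x + y^2 + y - 1 ≠ 0; add g_3 = -x + y^2 + y - 1 to the basis.

S(f_2,g_3): lcm = xy. S = x + y^3 + y^2 - y + 1.
  leading term x: subtract (-1)·g_3 from x + y^3 + y^2 - y + 1 → y^3 - y^2
  leading term y^3: no divisor's leading term divides it; move y^3 to the remainder.
  leading term y^2: no divisor's leading term divides it; move -y^2 to the remainder.
  remainder y^3 - y^2 ≠ 0; add g_4 = y^3 - y^2 to the basis.

The other S-polynomials (S(f_1,g_3), S(f_1,g_4), S(f_2,g_4), S(g_3,g_4)) all reduce to 0 modulo the current basis, so we have a Gröbner basis.
Inter-reduce: drop elements whose leading term is divisible by another's, tail-reduce, and make monic.
Reduced Gröbner basis: {x - y^2 - y + 1, y^3 - y^2}.

Buchberger on the second generating set:
h_1 = x^2 + xy - x - y - 1, LT = x^2.
h_2 = x^2 - xy + y - 1, LT = x^2.

S(h_1,h_2): lcm = x^2. S = -xy - x + y.
  leading term xy: no divisor's leading term divides it; move -xy to the remainder.
  leading term x: no divisor's leading term divides it; move -x to the remainder.
  leading term y: no divisor's leading term divides it; move y to the remainder.
  remainder -xy - x + y ≠ 0; add k_3 = -xy - x + y to the basis.

S(h_1,k_3): lcm = x^2y. S = -x^2 + xy^2 - y^2 - y.
  leading term x^2: subtract (-1)·h_1 from -x^2 + xy^2 - y^2 - y → xy^2 + xy - x - y^2 + y - 1
  leading term xy^2: subtract (-y)·k_3 from xy^2 + xy - x - y^2 + y - 1 → -x + y - 1
  leading term x: no divisor's leading term divides it; move -x to the remainder.
  leading term y: no divisor's leading term divides it; move y to the remainder.
  leading term 1: no divisor's leading term divides it; move -1 to the remainder.
  remainder -x + y - 1 ≠ 0; add k_4 = -x + y - 1 to the basis.

S(k_3,k_4): lcm = xy. S = x + y^2 + y.
  leading term x: subtract (-1)·k_4 from x + y^2 + y → y^2 - y - 1
  leading term y^2: no divisor's leading term divides it; move y^2 to the remainder.
  leading term y: no divisor's leading term divides it; move -y to the remainder.
  leading term 1: no divisor's leading term divides it; move -1 to the remainder.
  remainder y^2 - y - 1 ≠ 0; add k_5 = y^2 - y - 1 to the basis.

The other S-polynomials (S(h_2,k_3), S(h_1,k_4), S(h_2,k_4), S(h_1,k_5), S(h_2,k_5), S(k_3,k_5), S(k_4,k_5)) all reduce to 0 modulo the current basis, so we have a Gröbner basis.
Inter-reduce: drop elements whose leading term is divisible by another's, tail-reduce, and make monic.
Reduced Gröbner basis: {x - y + 1, y^2 - y - 1}.

Since the reduced bases disagree, the two ideals are not the same.
The choice of monomial ordering does not affect the verdict — as long as both bases are computed under the same ordering, their equality decides ideal equality.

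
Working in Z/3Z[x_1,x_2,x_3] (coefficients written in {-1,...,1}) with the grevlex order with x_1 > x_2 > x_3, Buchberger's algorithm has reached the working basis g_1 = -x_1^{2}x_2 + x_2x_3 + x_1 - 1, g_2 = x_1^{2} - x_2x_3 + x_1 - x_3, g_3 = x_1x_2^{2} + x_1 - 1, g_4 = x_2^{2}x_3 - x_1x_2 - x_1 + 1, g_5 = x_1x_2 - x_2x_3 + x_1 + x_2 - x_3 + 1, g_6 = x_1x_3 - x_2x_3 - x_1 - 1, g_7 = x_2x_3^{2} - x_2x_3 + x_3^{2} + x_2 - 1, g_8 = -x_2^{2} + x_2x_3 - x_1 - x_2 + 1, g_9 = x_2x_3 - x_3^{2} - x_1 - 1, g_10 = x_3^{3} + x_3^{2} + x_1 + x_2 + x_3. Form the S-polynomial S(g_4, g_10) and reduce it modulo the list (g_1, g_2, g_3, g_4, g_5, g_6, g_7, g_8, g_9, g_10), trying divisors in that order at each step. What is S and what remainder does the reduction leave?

lcm(LM(g_4), LM(g_10)) = x_2^{2}x_3^{3}.
S = (lcm/LT(g_4))·g_4 − (lcm/LT(g_10))·g_10 = -x_1x_2x_3^{2} - x_2^{2}x_3^{2} - x_1x_2^{2} - x_2^{3} - x_2^{2}x_3 - x_1x_3^{2} + x_3^{2}.
Reduce S modulo (g_1, g_2, g_3, g_4, g_5, g_6, g_7, g_8, g_9, g_10) in that order:
  leading term x_1x_2x_3^{2}: subtract (-x_3^{2})·g_5 from -x_1x_2x_3^{2} - x_2^{2}x_3^{2} - x_1x_2^{2} - x_2^{3} - x_2^{2}x_3 - x_1x_3^{2} + x_3^{2} → -x_2^{2}x_3^{2} - x_2x_3^{3} - x_1x_2^{2} - x_2^{3} - x_2^{2}x_3 + x_2x_3^{2} - x_3^{3} - x_3^{2}
  leading term x_2^{2}x_3^{2}: subtract (-x_3)·g_4 from -x_2^{2}x_3^{2} - x_2x_3^{3} - x_1x_2^{2} - x_2^{3} - x_2^{2}x_3 + x_2x_3^{2} - x_3^{3} - x_3^{2} → -x_2x_3^{3} - x_1x_2^{2} - x_2^{3} - x_1x_2x_3 - x_2^{2}x_3 + x_2x_3^{2} - x_3^{3} - x_1x_3 - x_3^{2} + x_3
  leading term x_2x_3^{3}: subtract (-x_3)·g_7 from -x_2x_3^{3} - x_1x_2^{2} - x_2^{3} - x_1x_2x_3 - x_2^{2}x_3 + x_2x_3^{2} - x_3^{3} - x_1x_3 - x_3^{2} + x_3 → -x_1x_2^{2} - x_2^{3} - x_1x_2x_3 - x_2^{2}x_3 - x_1x_3 + x_2x_3 - x_3^{2}
  leading term x_1x_2^{2}: subtract (-1)·g_3 from -x_1x_2^{2} - x_2^{3} - x_1x_2x_3 - x_2^{2}x_3 - x_1x_3 + x_2x_3 - x_3^{2} → -x_2^{3} - x_1x_2x_3 - x_2^{2}x_3 - x_1x_3 + x_2x_3 - x_3^{2} + x_1 - 1
  leading term x_2^{3}: subtract (x_2)·g_8 from -x_2^{3} - x_1x_2x_3 - x_2^{2}x_3 - x_1x_3 + x_2x_3 - x_3^{2} + x_1 - 1 → -x_1x_2x_3 + x_2^{2}x_3 + x_1x_2 + x_2^{2} - x_1x_3 + x_2x_3 - x_3^{2} + x_1 - x_2 - 1
  leading term x_1x_2x_3: subtract (-x_3)·g_5 from -x_1x_2x_3 + x_2^{2}x_3 + x_1x_2 + x_2^{2} - x_1x_3 + x_2x_3 - x_3^{2} + x_1 - x_2 - 1 → x_2^{2}x_3 - x_2x_3^{2} + x_1x_2 + x_2^{2} - x_2x_3 + x_3^{2} + x_1 - x_2 + x_3 - 1
  leading term x_2^{2}x_3: subtract (1)·g_4 from x_2^{2}x_3 - x_2x_3^{2} + x_1x_2 + x_2^{2} - x_2x_3 + x_3^{2} + x_1 - x_2 + x_3 - 1 → -x_2x_3^{2} - x_1x_2 + x_2^{2} - x_2x_3 + x_3^{2} - x_1 - x_2 + x_3 + 1
  leading term x_2x_3^{2}: subtract (-1)·g_7 from -x_2x_3^{2} - x_1x_2 + x_2^{2} - x_2x_3 + x_3^{2} - x_1 - x_2 + x_3 + 1 → -x_1x_2 + x_2^{2} + x_2x_3 - x_3^{2} - x_1 + x_3
  leading term x_1x_2: subtract (-1)·g_5 from -x_1x_2 + x_2^{2} + x_2x_3 - x_3^{2} - x_1 + x_3 → x_2^{2} - x_3^{2} + x_2 + 1
  leading term x_2^{2}: subtract (-1)·g_8 from x_2^{2} - x_3^{2} + x_2 + 1 → x_2x_3 - x_3^{2} - x_1 - 1
  leading term x_2x_3: subtract (1)·g_9 from x_2x_3 - x_3^{2} - x_1 - 1 → 0
The remainder is 0, so this S-polynomial contributes no new basis element.
An S-polynomial is built so that the two leading terms cancel; whether anything survives reduction is exactly the Gröbner-basis criterion.

S(g_4, g_10) = -x_1x_2x_3^{2} - x_2^{2}x_3^{2} - x_1x_2^{2} - x_2^{3} - x_2^{2}x_3 - x_1x_3^{2} + x_3^{2}; remainder on division = 0.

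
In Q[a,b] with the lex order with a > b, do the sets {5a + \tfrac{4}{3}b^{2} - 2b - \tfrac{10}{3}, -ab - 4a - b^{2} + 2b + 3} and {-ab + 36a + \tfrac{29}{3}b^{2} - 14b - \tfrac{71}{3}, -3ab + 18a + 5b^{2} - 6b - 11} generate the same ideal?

Two ideals are equal iff their reduced Gröbner bases coincide (the reduced basis is unique for a fixed ordering).
Buchberger on the first generating set:
f_1 = 5a + \tfrac{4}{3}b^{2} - 2b - \tfrac{10}{3}, LT = a.
f_2 = -ab - 4a - b^{2} + 2b + 3, LT = ab.

S(f_1,f_2): lcm = ab. S = -4a + \tfrac{4}{15}b^{3} - \tfrac{7}{5}b^{2} + \tfrac{4}{3}b + 3.
  leading term a: subtract (-\tfrac{4}{5})·f_1 from -4a + \tfrac{4}{15}b^{3} - \tfrac{7}{5}b^{2} + \tfrac{4}{3}b + 3 → \tfrac{4}{15}b^{3} - \tfrac{1}{3}b^{2} - \tfrac{4}{15}b + \tfrac{1}{3}
  leading term b^{3}: no divisor's leading term divides it; move \tfrac{4}{15}b^{3} to the remainder.
  leading term b^{2}: no divisor's leading term divides it; move -\tfrac{1}{3}b^{2} to the remainder.
  leading term b: no divisor's leading term divides it; move -\tfrac{4}{15}b to the remainder.
  leading term 1: no divisor's leading term divides it; move \tfrac{1}{3} to the remainder.
  remainder \tfrac{4}{15}b^{3} - \tfrac{1}{3}b^{2} - \tfrac{4}{15}b + \tfrac{1}{3} ≠ 0; add g_3 = \tfrac{4}{15}b^{3} - \tfrac{1}{3}b^{2} - \tfrac{4}{15}b + \tfrac{1}{3} to the basis.

The other S-polynomials (S(f_1,g_3), S(f_2,g_3)) all reduce to 0 modulo the current basis, so we have a Gröbner basis.
Inter-reduce: drop elements whose leading term is divisible by another's, tail-reduce, and make monic.
Reduced Gröbner basis: {a + \tfrac{4}{15}b^{2} - \tfrac{2}{5}b - \tfrac{2}{3}, b^{3} - \tfrac{5}{4}b^{2} - b + \tfrac{5}{4}}.

Buchberger on the second generating set:
h_1 = -ab + 36a + \tfrac{29}{3}b^{2} - 14b - \tfrac{71}{3}, LT = ab.
h_2 = -3ab + 18a + 5b^{2} - 6b - 11, LT = ab.

S(h_1,h_2): lcm = ab. S = -30a - 8b^{2} + 12b + 20.
  leading term a: no divisor's leading term divides it; move -30a to the remainder.
  leading term b^{2}: no divisor's leading term divides it; move -8b^{2} to the remainder.
  leading term b: no divisor's leading term divides it; move 12b to the remainder.
  leading term 1: no divisor's leading term divides it; move 20 to the remainder.
  remainder -30a - 8b^{2} + 12b + 20 ≠ 0; add k_3 = -30a - 8b^{2} + 12b + 20 to the basis.

S(h_1,k_3): lcm = ab. S = -36a - \tfrac{4}{15}b^{3} - \tfrac{139}{15}b^{2} + \tfrac{44}{3}b + \tfrac{71}{3}.
  leading term a: subtract (\tfrac{6}{5})·k_3 from -36a - \tfrac{4}{15}b^{3} - \tfrac{139}{15}b^{2} + \tfrac{44}{3}b + \tfrac{71}{3} → -\tfrac{4}{15}b^{3} + \tfrac{1}{3}b^{2} + \tfrac{4}{15}b - \tfrac{1}{3}
  leading term b^{3}: no divisor's leading term divides it; move -\tfrac{4}{15}b^{3} to the remainder.
  leading term b^{2}: no divisor's leading term divides it; move \tfrac{1}{3}b^{2} to the remainder.
  leading term b: no divisor's leading term divides it; move \tfrac{4}{15}b to the remainder.
  leading term 1: no divisor's leading term divides it; move -\tfrac{1}{3} to the remainder.
  remainder -\tfrac{4}{15}b^{3} + \tfrac{1}{3}b^{2} + \tfrac{4}{15}b - \tfrac{1}{3} ≠ 0; add k_4 = -\tfrac{4}{15}b^{3} + \tfrac{1}{3}b^{2} + \tfrac{4}{15}b - \tfrac{1}{3} to the basis.

The other S-polynomials (S(h_2,k_3), S(h_1,k_4), S(h_2,k_4), S(k_3,k_4)) all reduce to 0 modulo the current basis, so we have a Gröbner basis.
Inter-reduce: drop elements whose leading term is divisible by another's, tail-reduce, and make monic.
Reduced Gröbner basis: {a + \tfrac{4}{15}b^{2} - \tfrac{2}{5}b - \tfrac{2}{3}, b^{3} - \tfrac{5}{4}b^{2} - b + \tfrac{5}{4}}.

The two bases agree; hence the ideals are identical.
The choice of monomial ordering does not affect the verdict — as long as both bases are computed under the same ordering, their equality decides ideal equality.

Yes, the ideals are equal.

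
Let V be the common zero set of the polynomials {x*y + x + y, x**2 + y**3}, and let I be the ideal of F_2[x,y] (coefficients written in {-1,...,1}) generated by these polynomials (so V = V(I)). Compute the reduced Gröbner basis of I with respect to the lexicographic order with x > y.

G = {x + y**4 + y**3 + y, y**5 + y**3 + y**2}

f_1 = x*y + x + y, LT = x*y.
f_2 = x**2 + y**3, LT = x**2.

S(f_1,f_2): lcm = x**2*y. S = x**2 + x*y + y**4.
  leading term x**2: subtract (1)·f_2 from x**2 + x*y + y**4 → x*y + y**4 + y**3
  leading term x*y: subtract (1)·f_1 from x*y + y**4 + y**3 → x + y**4 + y**3 + y
  leading term x: no divisor's leading term divides it; move x to the remainder.
  leading term y**4: no divisor's leading term divides it; move y**4 to the remainder.
  leading term y**3: no divisor's leading term divides it; move y**3 to the remainder.
  leading term y: no divisor's leading term divides it; move y to the remainder.
  remainder x + y**4 + y**3 + y ≠ 0; add g_3 = x + y**4 + y**3 + y to the basis.

S(f_1,g_3): lcm = x*y. S = x + y**5 + y**4 + y**2 + y.
  leading term x: subtract (1)·g_3 from x + y**5 + y**4 + y**2 + y → y**5 + y**3 + y**2
  leading term y**5: no divisor's leading term divides it; move y**5 to the remainder.
  leading term y**3: no divisor's leading term divides it; move y**3 to the remainder.
  leading term y**2: no divisor's leading term divides it; move y**2 to the remainder.
  remainder y**5 + y**3 + y**2 ≠ 0; add g_4 = y**5 + y**3 + y**2 to the basis.

The other S-polynomials (S(f_2,g_3), S(f_1,g_4), S(f_2,g_4), S(g_3,g_4)) all reduce to 0 modulo the current basis, so we have a Gröbner basis.
Inter-reduce: drop elements whose leading term is divisible by another's, tail-reduce, and make monic.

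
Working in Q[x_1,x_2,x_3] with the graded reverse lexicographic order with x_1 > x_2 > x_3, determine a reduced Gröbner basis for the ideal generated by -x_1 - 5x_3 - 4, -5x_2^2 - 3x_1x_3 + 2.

G = {x_2^2 - 3x_3^2 - 12/5x_3 - 2/5, x_1 + 5x_3 + 4}

Buchberger's algorithm terminates because the ascending chain of leading-term ideals stabilizes.

f_1 = -x_1 - 5x_3 - 4, LT = x_1.
f_2 = -5x_2^2 - 3x_1x_3 + 2, LT = x_2^2.

The S-polynomials (S(f_1,f_2)) all reduce to 0 modulo the current basis, so we have a Gröbner basis.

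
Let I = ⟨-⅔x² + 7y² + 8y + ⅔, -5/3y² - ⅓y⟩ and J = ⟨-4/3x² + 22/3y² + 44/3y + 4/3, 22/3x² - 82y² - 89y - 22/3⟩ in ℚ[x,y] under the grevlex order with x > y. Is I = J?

Yes, the ideals are equal.

Equality of ideals is decidable: compute both reduced Gröbner bases (unique for the ordering) and check whether they agree.
Buchberger on the first generating set:
f_1 = -⅔x² + 7y² + 8y + ⅔, LT = x².
f_2 = -5/3y² - ⅓y, LT = y².

The S-polynomials (S(f_1,f_2)) all reduce to 0 modulo the current basis, so we have a Gröbner basis.
Inter-reduce: drop elements whose leading term is divisible by another's, tail-reduce, and make monic.
Reduced Gröbner basis: {x² - 99/10y - 1, y² + ⅕y}.

Buchberger on the second generating set:
h_1 = -4/3x² + 22/3y² + 44/3y + 4/3, LT = x².
h_2 = 22/3x² - 82y² - 89y - 22/3, LT = x².

S(h_1,h_2): lcm = x². S = 125/22y² + 25/22y.
  reduce S modulo (h_1, h_2):
  remainder 125/22y² + 25/22y ≠ 0; add k_3 = 125/22y² + 25/22y to the basis.

The other S-polynomials (S(h_1,k_3), S(h_2,k_3)) all reduce to 0 modulo the current basis, so we have a Gröbner basis.
Inter-reduce: drop elements whose leading term is divisible by another's, tail-reduce, and make monic.
Reduced Gröbner basis: {x² - 99/10y - 1, y² + ⅕y}.

Same reduced basis, so the two generating sets span the same ideal.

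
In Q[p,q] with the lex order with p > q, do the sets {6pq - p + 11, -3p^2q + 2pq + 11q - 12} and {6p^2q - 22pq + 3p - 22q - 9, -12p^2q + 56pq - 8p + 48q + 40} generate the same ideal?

No, the ideals differ.

Two ideals are equal iff their reduced Gröbner bases coincide (the reduced basis is unique for a fixed ordering).
Buchberger on the first generating set:
f_1 = 6pq - p + 11, LT = pq.
f_2 = -3p^2q + 2pq + 11q - 12, LT = p^2q.

S(f_1,f_2): lcm = p^2q. S = -1/6p^2 + 2/3pq + 11/6p + 11/3q - 4.
  leading term p^2: no divisor's leading term divides it; move -1/6p^2 to the remainder.
  leading term pq: subtract (1/9)·f_1 from 2/3pq + 11/6p + 11/3q - 4 → 35/18p + 11/3q - 47/9
  leading term p: no divisor's leading term divides it; move 35/18p to the remainder.
  leading term q: no divisor's leading term divides it; move 11/3q to the remainder.
  leading term 1: no divisor's leading term divides it; move -47/9 to the remainder.
  remainder -1/6p^2 + 35/18p + 11/3q - 47/9 ≠ 0; add g_3 = -1/6p^2 + 35/18p + 11/3q - 47/9 to the basis.

S(f_1,g_3): lcm = p^2q. S = -1/6p^2 + 35/3pq + 11/6p + 22q^2 - 94/3q.
  leading term p^2: subtract (1)·g_3 from -1/6p^2 + 35/3pq + 11/6p + 22q^2 - 94/3q → 35/3pq - 1/9p + 22q^2 - 35q + 47/9
  leading term pq: subtract (35/18)·f_1 from 35/3pq - 1/9p + 22q^2 - 35q + 47/9 → 11/6p + 22q^2 - 35q - 97/6
  leading term p: no divisor's leading term divides it; move 11/6p to the remainder.
  leading term q^2: no divisor's leading term divides it; move 22q^2 to the remainder.
  leading term q: no divisor's leading term divides it; move -35q to the remainder.
  leading term 1: no divisor's leading term divides it; move -97/6 to the remainder.
  remainder 11/6p + 22q^2 - 35q - 97/6 ≠ 0; add g_4 = 11/6p + 22q^2 - 35q - 97/6 to the basis.

S(f_1,g_4): lcm = pq. S = -1/6p - 12q^3 + 210/11q^2 + 97/11q + 11/6.
  leading term p: subtract (-1/11)·g_4 from -1/6p - 12q^3 + 210/11q^2 + 97/11q + 11/6 → -12q^3 + 232/11q^2 + 62/11q + 4/11
  leading term q^3: no divisor's leading term divides it; move -12q^3 to the remainder.
  leading term q^2: no divisor's leading term divides it; move 232/11q^2 to the remainder.
  leading term q: no divisor's leading term divides it; move 62/11q to the remainder.
  leading term 1: no divisor's leading term divides it; move 4/11 to the remainder.
  remainder -12q^3 + 232/11q^2 + 62/11q + 4/11 ≠ 0; add g_5 = -12q^3 + 232/11q^2 + 62/11q + 4/11 to the basis.

The other S-polynomials (S(f_2,g_3), S(f_2,g_4), S(g_3,g_4), S(f_1,g_5), S(f_2,g_5), S(g_3,g_5), S(g_4,g_5)) all reduce to 0 modulo the current basis, so we have a Gröbner basis.
Inter-reduce: drop elements whose leading term is divisible by another's, tail-reduce, and make monic.
Reduced Gröbner basis: {p + 12q^2 - 210/11q - 97/11, q^3 - 58/33q^2 - 31/66q - 1/33}.

Buchberger on the second generating set:
h_1 = 6p^2q - 22pq + 3p - 22q - 9, LT = p^2q.
h_2 = -12p^2q + 56pq - 8p + 48q + 40, LT = p^2q.

S(h_1,h_2): lcm = p^2q. S = pq - 1/6p + 1/3q + 11/6.
  leading term pq: no divisor's leading term divides it; move pq to the remainder.
  leading term p: no divisor's leading term divides it; move -1/6p to the remainder.
  leading term q: no divisor's leading term divides it; move 1/3q to the remainder.
  leading term 1: no divisor's leading term divides it; move 11/6 to the remainder.
  remainder pq - 1/6p + 1/3q + 11/6 ≠ 0; add k_3 = pq - 1/6p + 1/3q + 11/6 to the basis.

S(h_1,k_3): lcm = p^2q. S = 1/6p^2 - 4pq - 4/3p - 11/3q - 3/2.
  leading term p^2: no divisor's leading term divides it; move 1/6p^2 to the remainder.
  leading term pq: subtract (-4)·k_3 from -4pq - 4/3p - 11/3q - 3/2 → -2p - 7/3q + 35/6
  leading term p: no divisor's leading term divides it; move -2p to the remainder.
  leading term q: no divisor's leading term divides it; move -7/3q to the remainder.
  leading term 1: no divisor's leading term divides it; move 35/6 to the remainder.
  remainder 1/6p^2 - 2p - 7/3q + 35/6 ≠ 0; add k_4 = 1/6p^2 - 2p - 7/3q + 35/6 to the basis.

S(h_1,k_4): lcm = p^2q. S = 25/3pq + 1/2p + 14q^2 - 116/3q - 3/2.
  leading term pq: subtract (25/3)·k_3 from 25/3pq + 1/2p + 14q^2 - 116/3q - 3/2 → 17/9p + 14q^2 - 373/9q - 151/9
  leading term p: no divisor's leading term divides it; move 17/9p to the remainder.
  leading term q^2: no divisor's leading term divides it; move 14q^2 to the remainder.
  leading term q: no divisor's leading term divides it; move -373/9q to the remainder.
  leading term 1: no divisor's leading term divides it; move -151/9 to the remainder.
  remainder 17/9p + 14q^2 - 373/9q - 151/9 ≠ 0; add k_5 = 17/9p + 14q^2 - 373/9q - 151/9 to the basis.

S(h_1,k_5): lcm = p^2q. S = -126/17pq^3 + 373/17pq^2 + 266/51pq + 1/2p - 11/3q - 3/2.
  leading term pq^3: subtract (-126/17q^2)·k_3 from -126/17pq^3 + 373/17pq^2 + 266/51pq + 1/2p - 11/3q - 3/2 → 352/17pq^2 + 266/51pq + 1/2p + 42/17q^3 + 231/17q^2 - 11/3q - 3/2
  leading term pq^2: subtract (352/17q)·k_3 from 352/17pq^2 + 266/51pq + 1/2p + 42/17q^3 + 231/17q^2 - 11/3q - 3/2 → 26/3pq + 1/2p + 42/17q^3 + 341/51q^2 - 2123/51q - 3/2
  leading term pq: subtract (26/3)·k_3 from 26/3pq + 1/2p + 42/17q^3 + 341/51q^2 - 2123/51q - 3/2 → 35/18p + 42/17q^3 + 341/51q^2 - 6811/153q - 313/18
  leading term p: subtract (35/34)·k_5 from 35/18p + 42/17q^3 + 341/51q^2 - 6811/153q - 313/18 → 42/17q^3 - 394/51q^2 - 63/34q - 2/17
  leading term q^3: no divisor's leading term divides it; move 42/17q^3 to the remainder.
  leading term q^2: no divisor's leading term divides it; move -394/51q^2 to the remainder.
  leading term q: no divisor's leading term divides it; move -63/34q to the remainder.
  leading term 1: no divisor's leading term divides it; move -2/17 to the remainder.
  remainder 42/17q^3 - 394/51q^2 - 63/34q - 2/17 ≠ 0; add k_6 = 42/17q^3 - 394/51q^2 - 63/34q - 2/17 to the basis.

The other S-polynomials (S(h_2,k_3), S(h_2,k_4), S(k_3,k_4), S(h_2,k_5), S(k_3,k_5), S(k_4,k_5), S(h_1,k_6), S(h_2,k_6), S(k_3,k_6), S(k_4,k_6), S(k_5,k_6)) all reduce to 0 modulo the current basis, so we have a Gröbner basis.
Inter-reduce: drop elements whose leading term is divisible by another's, tail-reduce, and make monic.
Reduced Gröbner basis: {p + 126/17q^2 - 373/17q - 151/17, q^3 - 197/63q^2 - 3/4q - 1/21}.

The bases are distinct; the ideals are different.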